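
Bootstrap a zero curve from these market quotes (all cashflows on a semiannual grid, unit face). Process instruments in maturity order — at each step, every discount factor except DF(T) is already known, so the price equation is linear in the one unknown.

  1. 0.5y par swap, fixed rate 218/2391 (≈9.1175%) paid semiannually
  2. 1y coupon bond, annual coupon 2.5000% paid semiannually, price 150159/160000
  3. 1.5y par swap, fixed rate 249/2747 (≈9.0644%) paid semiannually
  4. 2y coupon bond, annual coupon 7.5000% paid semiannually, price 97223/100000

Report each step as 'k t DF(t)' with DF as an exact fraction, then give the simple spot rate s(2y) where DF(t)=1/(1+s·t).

step 1 [0.5y] swap r/2=109/2391: DF=(1 − 109/2391·(0))/(1+109/2391) = 2391/2500 ≈ 0.956400
step 2 [1y] bond c/2=1/80: DF=(150159/160000 − 1/80·(0.956400))/(1+1/80) = 9151/10000 ≈ 0.915100
step 3 [1.5y] swap r/2=249/5494: DF=(1 − 249/5494·(0.956400+0.915100))/(1+249/5494) = 1751/2000 ≈ 0.875500
step 4 [2y] bond c/2=3/80: DF=(97223/100000 − 3/80·(0.956400+0.915100+0.875500))/(1+3/80) = 4189/5000 ≈ 0.837800

1 1/2 2391/2500
2 1 9151/10000
3 3/2 1751/2000
4 2 4189/5000
s(2y) = (1/(4189/5000) − 1)/(2) = 811/8378 ≈ 9.6801%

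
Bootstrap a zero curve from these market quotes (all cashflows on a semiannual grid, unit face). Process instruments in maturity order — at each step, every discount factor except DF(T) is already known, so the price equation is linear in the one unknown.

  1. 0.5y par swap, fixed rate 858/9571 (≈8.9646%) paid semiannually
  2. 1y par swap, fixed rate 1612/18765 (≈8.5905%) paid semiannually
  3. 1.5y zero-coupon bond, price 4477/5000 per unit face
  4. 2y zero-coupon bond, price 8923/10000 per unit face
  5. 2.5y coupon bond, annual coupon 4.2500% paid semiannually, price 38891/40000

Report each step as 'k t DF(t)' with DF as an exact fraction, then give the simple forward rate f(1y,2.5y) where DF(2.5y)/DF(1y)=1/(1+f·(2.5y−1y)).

step 1 [0.5y] swap r/2=429/9571: DF=(1 − 429/9571·(0))/(1+429/9571) = 9571/10000 ≈ 0.957100
step 2 [1y] swap r/2=806/18765: DF=(1 − 806/18765·(0.957100))/(1+806/18765) = 4597/5000 ≈ 0.919400
step 3 [1.5y] zero: DF = P = 4477/5000 ≈ 0.895400
step 4 [2y] zero: DF = P = 8923/10000 ≈ 0.892300
step 5 [2.5y] bond c/2=17/800: DF=(38891/40000 − 17/800·(0.957100+0.919400+0.895400+0.892300))/(1+17/800) = 4379/5000 ≈ 0.875800

1 1/2 9571/10000
2 1 4597/5000
3 3/2 4477/5000
4 2 8923/10000
5 5/2 4379/5000
f(1y,2.5y) = ((4597/5000)/(4379/5000) − 1)/(3/2) = 436/13137 ≈ 3.3189%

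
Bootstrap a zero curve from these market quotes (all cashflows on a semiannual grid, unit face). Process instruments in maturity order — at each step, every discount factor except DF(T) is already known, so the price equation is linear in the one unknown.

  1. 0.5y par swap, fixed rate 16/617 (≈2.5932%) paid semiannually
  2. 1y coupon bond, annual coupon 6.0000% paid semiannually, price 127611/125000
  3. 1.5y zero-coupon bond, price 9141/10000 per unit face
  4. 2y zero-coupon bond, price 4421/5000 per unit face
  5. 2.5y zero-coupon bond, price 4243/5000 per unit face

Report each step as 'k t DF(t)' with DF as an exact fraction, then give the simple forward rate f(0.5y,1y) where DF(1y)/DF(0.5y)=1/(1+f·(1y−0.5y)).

1 1/2 617/625
2 1 1203/1250
3 3/2 9141/10000
4 2 4421/5000
5 5/2 4243/5000
f(0.5y,1y) = ((617/625)/(1203/1250) − 1)/(1/2) = 62/1203 ≈ 5.1538%

step 1 [0.5y] swap r/2=8/617: DF=(1 − 8/617·(0))/(1+8/617) = 617/625 ≈ 0.987200
step 2 [1y] bond c/2=3/100: DF=(127611/125000 − 3/100·(0.987200))/(1+3/100) = 1203/1250 ≈ 0.962400
step 3 [1.5y] zero: DF = P = 9141/10000 ≈ 0.914100
step 4 [2y] zero: DF = P = 4421/5000 ≈ 0.884200
step 5 [2.5y] zero: DF = P = 4243/5000 ≈ 0.848600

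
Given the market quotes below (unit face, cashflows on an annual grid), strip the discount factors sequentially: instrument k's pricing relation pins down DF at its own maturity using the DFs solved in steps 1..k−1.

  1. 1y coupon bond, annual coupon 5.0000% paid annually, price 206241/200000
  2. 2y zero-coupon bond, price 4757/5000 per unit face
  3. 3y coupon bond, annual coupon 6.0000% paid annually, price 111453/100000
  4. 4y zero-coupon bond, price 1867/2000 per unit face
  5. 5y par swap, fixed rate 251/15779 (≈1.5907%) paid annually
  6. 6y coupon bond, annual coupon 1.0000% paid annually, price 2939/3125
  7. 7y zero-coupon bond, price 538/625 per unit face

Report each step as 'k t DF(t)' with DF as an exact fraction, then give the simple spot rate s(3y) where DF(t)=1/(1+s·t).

step 1 [1y] bond c/1=1/20: DF=(206241/200000 − 1/20·(0))/(1+1/20) = 9821/10000 ≈ 0.982100
step 2 [2y] zero: DF = P = 4757/5000 ≈ 0.951400
step 3 [3y] bond c/1=3/50: DF=(111453/100000 − 3/50·(0.982100+0.951400))/(1+3/50) = 471/500 ≈ 0.942000
step 4 [4y] zero: DF = P = 1867/2000 ≈ 0.933500
step 5 [5y] swap r/1=251/15779: DF=(1 − 251/15779·(0.982100+0.951400+0.942000+0.933500))/(1+251/15779) = 9247/10000 ≈ 0.924700
step 6 [6y] bond c/1=1/100: DF=(2939/3125 − 1/100·(0.982100+0.951400+0.942000+0.933500+0.924700))/(1+1/100) = 8843/10000 ≈ 0.884300
step 7 [7y] zero: DF = P = 538/625 ≈ 0.860800

1 1 9821/10000
2 2 4757/5000
3 3 471/500
4 4 1867/2000
5 5 9247/10000
6 6 8843/10000
7 7 538/625
s(3y) = (1/(471/500) − 1)/(3) = 29/1413 ≈ 2.0524%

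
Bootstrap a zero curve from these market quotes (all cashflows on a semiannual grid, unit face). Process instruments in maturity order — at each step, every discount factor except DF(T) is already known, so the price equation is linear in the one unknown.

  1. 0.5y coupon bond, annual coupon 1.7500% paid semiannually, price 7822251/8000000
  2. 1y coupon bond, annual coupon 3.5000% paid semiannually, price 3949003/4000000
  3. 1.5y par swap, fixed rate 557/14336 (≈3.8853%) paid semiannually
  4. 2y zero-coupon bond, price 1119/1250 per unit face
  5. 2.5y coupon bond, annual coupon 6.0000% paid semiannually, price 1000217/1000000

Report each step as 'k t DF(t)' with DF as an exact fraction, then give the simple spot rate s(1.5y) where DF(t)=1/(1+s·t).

1 1/2 9693/10000
2 1 596/625
3 3/2 9443/10000
4 2 1119/1250
5 5/2 1723/2000
s(1.5y) = (1/(9443/10000) − 1)/(3/2) = 1114/28329 ≈ 3.9324%

step 1 [0.5y] bond c/2=7/800: DF=(7822251/8000000 − 7/800·(0))/(1+7/800) = 9693/10000 ≈ 0.969300
step 2 [1y] bond c/2=7/400: DF=(3949003/4000000 − 7/400·(0.969300))/(1+7/400) = 596/625 ≈ 0.953600
step 3 [1.5y] swap r/2=557/28672: DF=(1 − 557/28672·(0.969300+0.953600))/(1+557/28672) = 9443/10000 ≈ 0.944300
step 4 [2y] zero: DF = P = 1119/1250 ≈ 0.895200
step 5 [2.5y] bond c/2=3/100: DF=(1000217/1000000 − 3/100·(0.969300+0.953600+0.944300+0.895200))/(1+3/100) = 1723/2000 ≈ 0.861500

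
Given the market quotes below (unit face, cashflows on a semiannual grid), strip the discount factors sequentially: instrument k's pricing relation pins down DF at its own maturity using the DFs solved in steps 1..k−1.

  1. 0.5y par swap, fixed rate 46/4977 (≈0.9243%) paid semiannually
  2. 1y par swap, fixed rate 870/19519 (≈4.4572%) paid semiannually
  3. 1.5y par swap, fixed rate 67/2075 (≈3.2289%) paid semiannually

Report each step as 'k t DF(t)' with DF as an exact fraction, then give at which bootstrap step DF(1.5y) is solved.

1 1/2 4977/5000
2 1 1913/2000
3 3/2 9531/10000
DF(1.5y) is solved at step 3

step 1 [0.5y] swap r/2=23/4977: DF=(1 − 23/4977·(0))/(1+23/4977) = 4977/5000 ≈ 0.995400
step 2 [1y] swap r/2=435/19519: DF=(1 − 435/19519·(0.995400))/(1+435/19519) = 1913/2000 ≈ 0.956500
step 3 [1.5y] swap r/2=67/4150: DF=(1 − 67/4150·(0.995400+0.956500))/(1+67/4150) = 9531/10000 ≈ 0.953100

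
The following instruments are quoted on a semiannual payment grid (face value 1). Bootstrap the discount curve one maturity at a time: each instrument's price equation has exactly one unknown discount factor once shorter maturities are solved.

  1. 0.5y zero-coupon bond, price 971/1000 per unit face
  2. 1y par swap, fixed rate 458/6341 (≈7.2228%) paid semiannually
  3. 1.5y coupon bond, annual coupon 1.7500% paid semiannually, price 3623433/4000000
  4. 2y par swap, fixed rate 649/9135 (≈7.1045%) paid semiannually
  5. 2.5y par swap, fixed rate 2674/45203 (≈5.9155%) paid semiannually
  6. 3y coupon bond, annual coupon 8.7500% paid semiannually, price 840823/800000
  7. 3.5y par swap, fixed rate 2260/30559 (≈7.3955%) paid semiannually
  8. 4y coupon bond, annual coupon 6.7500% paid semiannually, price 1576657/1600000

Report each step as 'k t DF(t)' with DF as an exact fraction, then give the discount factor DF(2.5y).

step 1 [0.5y] zero: DF = P = 971/1000 ≈ 0.971000
step 2 [1y] swap r/2=229/6341: DF=(1 − 229/6341·(0.971000))/(1+229/6341) = 9313/10000 ≈ 0.931300
step 3 [1.5y] bond c/2=7/800: DF=(3623433/4000000 − 7/800·(0.971000+0.931300))/(1+7/800) = 1763/2000 ≈ 0.881500
step 4 [2y] swap r/2=649/18270: DF=(1 − 649/18270·(0.971000+0.931300+0.881500))/(1+649/18270) = 4351/5000 ≈ 0.870200
step 5 [2.5y] swap r/2=1337/45203: DF=(1 − 1337/45203·(0.971000+0.931300+0.881500+0.870200))/(1+1337/45203) = 8663/10000 ≈ 0.866300
step 6 [3y] bond c/2=7/160: DF=(840823/800000 − 7/160·(0.971000+0.931300+0.881500+0.870200+0.866300))/(1+7/160) = 327/400 ≈ 0.817500
step 7 [3.5y] swap r/2=1130/30559: DF=(1 − 1130/30559·(0.971000+0.931300+0.881500+0.870200+0.866300+0.817500))/(1+1130/30559) = 387/500 ≈ 0.774000
step 8 [4y] bond c/2=27/800: DF=(1576657/1600000 − 27/800·(0.971000+0.931300+0.881500+0.870200+0.866300+0.817500+0.774000))/(1+27/800) = 7537/10000 ≈ 0.753700

1 1/2 971/1000
2 1 9313/10000
3 3/2 1763/2000
4 2 4351/5000
5 5/2 8663/10000
6 3 327/400
7 7/2 387/500
8 4 7537/10000
DF(2.5y) = 8663/10000 ≈ 0.866300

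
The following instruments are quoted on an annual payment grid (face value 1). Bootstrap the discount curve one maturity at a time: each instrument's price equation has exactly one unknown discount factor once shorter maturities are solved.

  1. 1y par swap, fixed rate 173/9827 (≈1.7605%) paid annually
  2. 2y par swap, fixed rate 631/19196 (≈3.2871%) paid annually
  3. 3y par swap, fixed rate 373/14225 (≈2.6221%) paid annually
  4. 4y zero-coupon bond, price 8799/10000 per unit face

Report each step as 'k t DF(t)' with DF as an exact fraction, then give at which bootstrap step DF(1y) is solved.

1 1 9827/10000
2 2 9369/10000
3 3 4627/5000
4 4 8799/10000
DF(1y) is solved at step 1

step 1 [1y] swap r/1=173/9827: DF=(1 − 173/9827·(0))/(1+173/9827) = 9827/10000 ≈ 0.982700
step 2 [2y] swap r/1=631/19196: DF=(1 − 631/19196·(0.982700))/(1+631/19196) = 9369/10000 ≈ 0.936900
step 3 [3y] swap r/1=373/14225: DF=(1 − 373/14225·(0.982700+0.936900))/(1+373/14225) = 4627/5000 ≈ 0.925400
step 4 [4y] zero: DF = P = 8799/10000 ≈ 0.879900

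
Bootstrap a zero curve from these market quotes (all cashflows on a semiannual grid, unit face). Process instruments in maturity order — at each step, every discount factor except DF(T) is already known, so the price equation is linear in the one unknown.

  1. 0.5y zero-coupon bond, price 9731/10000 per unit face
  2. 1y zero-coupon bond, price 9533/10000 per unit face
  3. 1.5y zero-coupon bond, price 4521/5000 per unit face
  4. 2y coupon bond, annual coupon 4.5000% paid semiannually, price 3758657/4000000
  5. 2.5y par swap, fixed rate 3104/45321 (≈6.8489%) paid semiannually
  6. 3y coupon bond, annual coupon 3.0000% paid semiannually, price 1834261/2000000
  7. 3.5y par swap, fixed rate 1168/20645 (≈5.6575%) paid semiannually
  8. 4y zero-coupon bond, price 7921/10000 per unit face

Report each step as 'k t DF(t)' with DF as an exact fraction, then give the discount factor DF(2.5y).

step 1 [0.5y] zero: DF = P = 9731/10000 ≈ 0.973100
step 2 [1y] zero: DF = P = 9533/10000 ≈ 0.953300
step 3 [1.5y] zero: DF = P = 4521/5000 ≈ 0.904200
step 4 [2y] bond c/2=9/400: DF=(3758657/4000000 − 9/400·(0.973100+0.953300+0.904200))/(1+9/400) = 8567/10000 ≈ 0.856700
step 5 [2.5y] swap r/2=1552/45321: DF=(1 − 1552/45321·(0.973100+0.953300+0.904200+0.856700))/(1+1552/45321) = 528/625 ≈ 0.844800
step 6 [3y] bond c/2=3/200: DF=(1834261/2000000 − 3/200·(0.973100+0.953300+0.904200+0.856700+0.844800))/(1+3/200) = 4183/5000 ≈ 0.836600
step 7 [3.5y] swap r/2=584/20645: DF=(1 − 584/20645·(0.973100+0.953300+0.904200+0.856700+0.844800+0.836600))/(1+584/20645) = 1031/1250 ≈ 0.824800
step 8 [4y] zero: DF = P = 7921/10000 ≈ 0.792100

1 1/2 9731/10000
2 1 9533/10000
3 3/2 4521/5000
4 2 8567/10000
5 5/2 528/625
6 3 4183/5000
7 7/2 1031/1250
8 4 7921/10000
DF(2.5y) = 528/625 ≈ 0.844800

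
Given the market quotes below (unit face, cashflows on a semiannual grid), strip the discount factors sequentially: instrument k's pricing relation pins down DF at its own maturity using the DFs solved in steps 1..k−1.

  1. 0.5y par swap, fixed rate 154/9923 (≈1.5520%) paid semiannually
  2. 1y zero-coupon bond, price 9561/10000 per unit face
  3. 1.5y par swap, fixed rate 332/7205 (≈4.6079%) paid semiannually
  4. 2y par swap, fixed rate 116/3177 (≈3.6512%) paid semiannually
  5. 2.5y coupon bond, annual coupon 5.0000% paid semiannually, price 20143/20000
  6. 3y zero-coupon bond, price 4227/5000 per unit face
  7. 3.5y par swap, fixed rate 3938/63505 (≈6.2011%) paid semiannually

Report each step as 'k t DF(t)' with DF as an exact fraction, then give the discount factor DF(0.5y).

1 1/2 9923/10000
2 1 9561/10000
3 3/2 1167/1250
4 2 1163/1250
5 5/2 556/625
6 3 4227/5000
7 7/2 8031/10000
DF(0.5y) = 9923/10000 ≈ 0.992300

step 1 [0.5y] swap r/2=77/9923: DF=(1 − 77/9923·(0))/(1+77/9923) = 9923/10000 ≈ 0.992300
step 2 [1y] zero: DF = P = 9561/10000 ≈ 0.956100
step 3 [1.5y] swap r/2=166/7205: DF=(1 − 166/7205·(0.992300+0.956100))/(1+166/7205) = 1167/1250 ≈ 0.933600
step 4 [2y] swap r/2=58/3177: DF=(1 − 58/3177·(0.992300+0.956100+0.933600))/(1+58/3177) = 1163/1250 ≈ 0.930400
step 5 [2.5y] bond c/2=1/40: DF=(20143/20000 − 1/40·(0.992300+0.956100+0.933600+0.930400))/(1+1/40) = 556/625 ≈ 0.889600
step 6 [3y] zero: DF = P = 4227/5000 ≈ 0.845400
step 7 [3.5y] swap r/2=1969/63505: DF=(1 − 1969/63505·(0.992300+0.956100+0.933600+0.930400+0.889600+0.845400))/(1+1969/63505) = 8031/10000 ≈ 0.803100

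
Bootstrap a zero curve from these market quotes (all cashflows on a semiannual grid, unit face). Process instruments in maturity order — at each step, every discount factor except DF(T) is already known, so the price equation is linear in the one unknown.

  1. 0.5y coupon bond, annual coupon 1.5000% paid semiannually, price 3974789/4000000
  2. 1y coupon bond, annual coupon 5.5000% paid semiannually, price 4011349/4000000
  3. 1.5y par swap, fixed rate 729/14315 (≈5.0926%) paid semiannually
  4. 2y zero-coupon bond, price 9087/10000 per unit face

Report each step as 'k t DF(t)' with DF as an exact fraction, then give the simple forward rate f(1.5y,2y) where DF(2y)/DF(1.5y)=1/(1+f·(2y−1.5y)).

step 1 [0.5y] bond c/2=3/400: DF=(3974789/4000000 − 3/400·(0))/(1+3/400) = 9863/10000 ≈ 0.986300
step 2 [1y] bond c/2=11/400: DF=(4011349/4000000 − 11/400·(0.986300))/(1+11/400) = 1187/1250 ≈ 0.949600
step 3 [1.5y] swap r/2=729/28630: DF=(1 − 729/28630·(0.986300+0.949600))/(1+729/28630) = 9271/10000 ≈ 0.927100
step 4 [2y] zero: DF = P = 9087/10000 ≈ 0.908700

1 1/2 9863/10000
2 1 1187/1250
3 3/2 9271/10000
4 2 9087/10000
f(1.5y,2y) = ((9271/10000)/(9087/10000) − 1)/(1/2) = 368/9087 ≈ 4.0497%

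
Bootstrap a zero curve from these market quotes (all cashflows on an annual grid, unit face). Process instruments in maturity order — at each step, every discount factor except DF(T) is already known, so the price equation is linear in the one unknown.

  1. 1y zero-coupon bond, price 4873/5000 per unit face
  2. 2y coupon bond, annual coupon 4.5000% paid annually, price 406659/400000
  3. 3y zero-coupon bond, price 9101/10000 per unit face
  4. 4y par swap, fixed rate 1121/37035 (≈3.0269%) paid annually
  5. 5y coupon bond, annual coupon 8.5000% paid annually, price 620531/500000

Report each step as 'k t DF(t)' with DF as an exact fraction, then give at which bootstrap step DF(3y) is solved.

1 1 4873/5000
2 2 9309/10000
3 3 9101/10000
4 4 8879/10000
5 5 8537/10000
DF(3y) is solved at step 3

step 1 [1y] zero: DF = P = 4873/5000 ≈ 0.974600
step 2 [2y] bond c/1=9/200: DF=(406659/400000 − 9/200·(0.974600))/(1+9/200) = 9309/10000 ≈ 0.930900
step 3 [3y] zero: DF = P = 9101/10000 ≈ 0.910100
step 4 [4y] swap r/1=1121/37035: DF=(1 − 1121/37035·(0.974600+0.930900+0.910100))/(1+1121/37035) = 8879/10000 ≈ 0.887900
step 5 [5y] bond c/1=17/200: DF=(620531/500000 − 17/200·(0.974600+0.930900+0.910100+0.887900))/(1+17/200) = 8537/10000 ≈ 0.853700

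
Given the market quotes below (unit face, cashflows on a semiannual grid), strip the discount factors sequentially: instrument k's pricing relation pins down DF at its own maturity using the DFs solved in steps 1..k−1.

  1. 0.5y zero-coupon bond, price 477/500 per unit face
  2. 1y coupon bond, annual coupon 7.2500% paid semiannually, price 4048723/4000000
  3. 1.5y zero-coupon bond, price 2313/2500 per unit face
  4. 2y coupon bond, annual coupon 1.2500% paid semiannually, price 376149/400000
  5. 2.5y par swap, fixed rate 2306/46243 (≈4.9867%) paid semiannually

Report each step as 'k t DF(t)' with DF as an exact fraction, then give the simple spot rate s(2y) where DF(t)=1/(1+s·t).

1 1/2 477/500
2 1 4717/5000
3 3/2 2313/2500
4 2 917/1000
5 5/2 8847/10000
s(2y) = (1/(917/1000) − 1)/(2) = 83/1834 ≈ 4.5256%

step 1 [0.5y] zero: DF = P = 477/500 ≈ 0.954000
step 2 [1y] bond c/2=29/800: DF=(4048723/4000000 − 29/800·(0.954000))/(1+29/800) = 4717/5000 ≈ 0.943400
step 3 [1.5y] zero: DF = P = 2313/2500 ≈ 0.925200
step 4 [2y] bond c/2=1/160: DF=(376149/400000 − 1/160·(0.954000+0.943400+0.925200))/(1+1/160) = 917/1000 ≈ 0.917000
step 5 [2.5y] swap r/2=1153/46243: DF=(1 − 1153/46243·(0.954000+0.943400+0.925200+0.917000))/(1+1153/46243) = 8847/10000 ≈ 0.884700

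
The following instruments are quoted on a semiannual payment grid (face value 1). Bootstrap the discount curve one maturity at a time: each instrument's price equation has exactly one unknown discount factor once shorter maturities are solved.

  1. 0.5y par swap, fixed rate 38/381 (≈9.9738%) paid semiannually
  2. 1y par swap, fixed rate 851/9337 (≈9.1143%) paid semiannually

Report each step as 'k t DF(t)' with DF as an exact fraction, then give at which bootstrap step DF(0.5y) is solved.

1 1/2 381/400
2 1 9149/10000
DF(0.5y) is solved at step 1

step 1 [0.5y] swap r/2=19/381: DF=(1 − 19/381·(0))/(1+19/381) = 381/400 ≈ 0.952500
step 2 [1y] swap r/2=851/18674: DF=(1 − 851/18674·(0.952500))/(1+851/18674) = 9149/10000 ≈ 0.914900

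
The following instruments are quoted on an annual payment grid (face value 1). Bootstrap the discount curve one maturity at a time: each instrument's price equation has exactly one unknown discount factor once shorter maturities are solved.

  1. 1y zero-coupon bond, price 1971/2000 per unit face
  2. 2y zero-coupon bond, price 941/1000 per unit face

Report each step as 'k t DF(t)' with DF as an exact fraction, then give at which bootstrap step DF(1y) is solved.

step 1 [1y] zero: DF = P = 1971/2000 ≈ 0.985500
step 2 [2y] zero: DF = P = 941/1000 ≈ 0.941000

1 1 1971/2000
2 2 941/1000
DF(1y) is solved at step 1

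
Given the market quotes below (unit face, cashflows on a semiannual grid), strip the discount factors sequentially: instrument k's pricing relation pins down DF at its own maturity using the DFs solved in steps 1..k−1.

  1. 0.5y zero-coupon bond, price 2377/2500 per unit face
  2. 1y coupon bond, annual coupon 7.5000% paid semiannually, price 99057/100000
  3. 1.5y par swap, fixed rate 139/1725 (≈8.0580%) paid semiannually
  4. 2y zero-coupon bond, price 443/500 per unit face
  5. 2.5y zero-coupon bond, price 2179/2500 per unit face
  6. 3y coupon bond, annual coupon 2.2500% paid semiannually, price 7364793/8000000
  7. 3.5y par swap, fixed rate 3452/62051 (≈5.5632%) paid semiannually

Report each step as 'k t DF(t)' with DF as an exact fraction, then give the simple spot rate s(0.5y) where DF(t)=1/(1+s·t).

step 1 [0.5y] zero: DF = P = 2377/2500 ≈ 0.950800
step 2 [1y] bond c/2=3/80: DF=(99057/100000 − 3/80·(0.950800))/(1+3/80) = 2301/2500 ≈ 0.920400
step 3 [1.5y] swap r/2=139/3450: DF=(1 − 139/3450·(0.950800+0.920400))/(1+139/3450) = 1111/1250 ≈ 0.888800
step 4 [2y] zero: DF = P = 443/500 ≈ 0.886000
step 5 [2.5y] zero: DF = P = 2179/2500 ≈ 0.871600
step 6 [3y] bond c/2=9/800: DF=(7364793/8000000 − 9/800·(0.950800+0.920400+0.888800+0.886000+0.871600))/(1+9/800) = 8601/10000 ≈ 0.860100
step 7 [3.5y] swap r/2=1726/62051: DF=(1 − 1726/62051·(0.950800+0.920400+0.888800+0.886000+0.871600+0.860100))/(1+1726/62051) = 4137/5000 ≈ 0.827400

1 1/2 2377/2500
2 1 2301/2500
3 3/2 1111/1250
4 2 443/500
5 5/2 2179/2500
6 3 8601/10000
7 7/2 4137/5000
s(0.5y) = (1/(2377/2500) − 1)/(1/2) = 246/2377 ≈ 10.3492%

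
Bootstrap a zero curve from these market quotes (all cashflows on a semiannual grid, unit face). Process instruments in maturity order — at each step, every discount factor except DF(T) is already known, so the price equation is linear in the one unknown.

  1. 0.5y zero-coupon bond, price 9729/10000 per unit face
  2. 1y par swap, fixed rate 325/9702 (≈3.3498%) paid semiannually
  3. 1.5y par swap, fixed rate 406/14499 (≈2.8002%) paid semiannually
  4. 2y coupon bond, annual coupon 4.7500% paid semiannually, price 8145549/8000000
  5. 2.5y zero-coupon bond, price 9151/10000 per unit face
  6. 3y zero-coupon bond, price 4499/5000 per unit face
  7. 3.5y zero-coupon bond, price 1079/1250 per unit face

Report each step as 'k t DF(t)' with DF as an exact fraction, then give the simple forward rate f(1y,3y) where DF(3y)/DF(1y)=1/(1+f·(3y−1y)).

1 1/2 9729/10000
2 1 387/400
3 3/2 4797/5000
4 2 9273/10000
5 5/2 9151/10000
6 3 4499/5000
7 7/2 1079/1250
f(1y,3y) = ((387/400)/(4499/5000) − 1)/(2) = 677/17996 ≈ 3.7619%

step 1 [0.5y] zero: DF = P = 9729/10000 ≈ 0.972900
step 2 [1y] swap r/2=325/19404: DF=(1 − 325/19404·(0.972900))/(1+325/19404) = 387/400 ≈ 0.967500
step 3 [1.5y] swap r/2=203/14499: DF=(1 − 203/14499·(0.972900+0.967500))/(1+203/14499) = 4797/5000 ≈ 0.959400
step 4 [2y] bond c/2=19/800: DF=(8145549/8000000 − 19/800·(0.972900+0.967500+0.959400))/(1+19/800) = 9273/10000 ≈ 0.927300
step 5 [2.5y] zero: DF = P = 9151/10000 ≈ 0.915100
step 6 [3y] zero: DF = P = 4499/5000 ≈ 0.899800
step 7 [3.5y] zero: DF = P = 1079/1250 ≈ 0.863200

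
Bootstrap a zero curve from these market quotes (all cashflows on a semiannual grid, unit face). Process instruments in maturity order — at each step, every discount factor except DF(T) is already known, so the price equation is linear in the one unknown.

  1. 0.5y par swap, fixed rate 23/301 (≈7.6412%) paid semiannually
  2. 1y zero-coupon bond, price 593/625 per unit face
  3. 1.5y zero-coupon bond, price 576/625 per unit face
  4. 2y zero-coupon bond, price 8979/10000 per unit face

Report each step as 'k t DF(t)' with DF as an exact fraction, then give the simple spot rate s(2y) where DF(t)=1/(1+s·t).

1 1/2 602/625
2 1 593/625
3 3/2 576/625
4 2 8979/10000
s(2y) = (1/(8979/10000) − 1)/(2) = 1021/17958 ≈ 5.6855%

step 1 [0.5y] swap r/2=23/602: DF=(1 − 23/602·(0))/(1+23/602) = 602/625 ≈ 0.963200
step 2 [1y] zero: DF = P = 593/625 ≈ 0.948800
step 3 [1.5y] zero: DF = P = 576/625 ≈ 0.921600
step 4 [2y] zero: DF = P = 8979/10000 ≈ 0.897900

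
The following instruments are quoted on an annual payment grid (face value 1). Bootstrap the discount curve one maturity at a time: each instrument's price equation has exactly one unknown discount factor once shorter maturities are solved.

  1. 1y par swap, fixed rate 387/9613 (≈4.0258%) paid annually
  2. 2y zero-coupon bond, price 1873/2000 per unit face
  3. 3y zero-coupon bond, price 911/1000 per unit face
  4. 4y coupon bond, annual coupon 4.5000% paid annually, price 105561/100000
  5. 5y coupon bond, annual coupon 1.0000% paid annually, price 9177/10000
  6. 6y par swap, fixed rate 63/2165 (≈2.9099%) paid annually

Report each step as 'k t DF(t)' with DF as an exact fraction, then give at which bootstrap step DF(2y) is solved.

step 1 [1y] swap r/1=387/9613: DF=(1 − 387/9613·(0))/(1+387/9613) = 9613/10000 ≈ 0.961300
step 2 [2y] zero: DF = P = 1873/2000 ≈ 0.936500
step 3 [3y] zero: DF = P = 911/1000 ≈ 0.911000
step 4 [4y] bond c/1=9/200: DF=(105561/100000 − 9/200·(0.961300+0.936500+0.911000))/(1+9/200) = 2223/2500 ≈ 0.889200
step 5 [5y] bond c/1=1/100: DF=(9177/10000 − 1/100·(0.961300+0.936500+0.911000+0.889200))/(1+1/100) = 109/125 ≈ 0.872000
step 6 [6y] swap r/1=63/2165: DF=(1 − 63/2165·(0.961300+0.936500+0.911000+0.889200+0.872000))/(1+63/2165) = 337/400 ≈ 0.842500

1 1 9613/10000
2 2 1873/2000
3 3 911/1000
4 4 2223/2500
5 5 109/125
6 6 337/400
DF(2y) is solved at step 2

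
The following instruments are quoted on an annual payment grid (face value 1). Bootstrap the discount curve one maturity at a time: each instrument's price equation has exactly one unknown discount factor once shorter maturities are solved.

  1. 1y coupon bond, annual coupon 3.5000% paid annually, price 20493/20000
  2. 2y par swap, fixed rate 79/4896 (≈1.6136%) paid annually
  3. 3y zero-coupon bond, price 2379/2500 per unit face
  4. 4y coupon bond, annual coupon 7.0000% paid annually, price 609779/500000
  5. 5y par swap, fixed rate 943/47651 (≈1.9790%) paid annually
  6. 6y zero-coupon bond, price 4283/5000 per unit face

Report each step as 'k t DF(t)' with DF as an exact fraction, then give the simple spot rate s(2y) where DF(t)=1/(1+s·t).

1 1 99/100
2 2 2421/2500
3 3 2379/2500
4 4 4747/5000
5 5 9057/10000
6 6 4283/5000
s(2y) = (1/(2421/2500) − 1)/(2) = 79/4842 ≈ 1.6316%

step 1 [1y] bond c/1=7/200: DF=(20493/20000 − 7/200·(0))/(1+7/200) = 99/100 ≈ 0.990000
step 2 [2y] swap r/1=79/4896: DF=(1 − 79/4896·(0.990000))/(1+79/4896) = 2421/2500 ≈ 0.968400
step 3 [3y] zero: DF = P = 2379/2500 ≈ 0.951600
step 4 [4y] bond c/1=7/100: DF=(609779/500000 − 7/100·(0.990000+0.968400+0.951600))/(1+7/100) = 4747/5000 ≈ 0.949400
step 5 [5y] swap r/1=943/47651: DF=(1 − 943/47651·(0.990000+0.968400+0.951600+0.949400))/(1+943/47651) = 9057/10000 ≈ 0.905700
step 6 [6y] zero: DF = P = 4283/5000 ≈ 0.856600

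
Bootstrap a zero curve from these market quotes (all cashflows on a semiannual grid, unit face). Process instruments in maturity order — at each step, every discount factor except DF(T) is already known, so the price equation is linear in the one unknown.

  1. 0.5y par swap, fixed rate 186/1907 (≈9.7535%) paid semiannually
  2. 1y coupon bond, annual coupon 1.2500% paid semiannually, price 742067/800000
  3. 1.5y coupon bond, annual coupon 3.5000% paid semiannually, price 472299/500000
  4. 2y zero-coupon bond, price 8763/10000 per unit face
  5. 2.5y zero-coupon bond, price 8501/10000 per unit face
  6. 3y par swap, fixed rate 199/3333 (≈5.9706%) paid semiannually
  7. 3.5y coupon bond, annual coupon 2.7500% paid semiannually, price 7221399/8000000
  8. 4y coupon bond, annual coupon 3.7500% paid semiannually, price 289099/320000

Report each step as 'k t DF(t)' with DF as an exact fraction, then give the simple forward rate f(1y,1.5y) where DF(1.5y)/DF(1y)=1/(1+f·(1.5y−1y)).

1 1/2 1907/2000
2 1 9159/10000
3 3/2 4481/5000
4 2 8763/10000
5 5/2 8501/10000
6 3 1051/1250
7 7/2 8181/10000
8 4 967/1250
f(1y,1.5y) = ((9159/10000)/(4481/5000) − 1)/(1/2) = 197/4481 ≈ 4.3963%

step 1 [0.5y] swap r/2=93/1907: DF=(1 − 93/1907·(0))/(1+93/1907) = 1907/2000 ≈ 0.953500
step 2 [1y] bond c/2=1/160: DF=(742067/800000 − 1/160·(0.953500))/(1+1/160) = 9159/10000 ≈ 0.915900
step 3 [1.5y] bond c/2=7/400: DF=(472299/500000 − 7/400·(0.953500+0.915900))/(1+7/400) = 4481/5000 ≈ 0.896200
step 4 [2y] zero: DF = P = 8763/10000 ≈ 0.876300
step 5 [2.5y] zero: DF = P = 8501/10000 ≈ 0.850100
step 6 [3y] swap r/2=199/6666: DF=(1 − 199/6666·(0.953500+0.915900+0.896200+0.876300+0.850100))/(1+199/6666) = 1051/1250 ≈ 0.840800
step 7 [3.5y] bond c/2=11/800: DF=(7221399/8000000 − 11/800·(0.953500+0.915900+0.896200+0.876300+0.850100+0.840800))/(1+11/800) = 8181/10000 ≈ 0.818100
step 8 [4y] bond c/2=3/160: DF=(289099/320000 − 3/160·(0.953500+0.915900+0.896200+0.876300+0.850100+0.840800+0.818100))/(1+3/160) = 967/1250 ≈ 0.773600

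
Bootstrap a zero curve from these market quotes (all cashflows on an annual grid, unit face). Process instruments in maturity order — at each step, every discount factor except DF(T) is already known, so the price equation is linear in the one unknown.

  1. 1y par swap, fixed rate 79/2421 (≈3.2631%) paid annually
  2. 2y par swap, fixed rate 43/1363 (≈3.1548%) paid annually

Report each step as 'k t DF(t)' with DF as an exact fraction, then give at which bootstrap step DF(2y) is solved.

step 1 [1y] swap r/1=79/2421: DF=(1 − 79/2421·(0))/(1+79/2421) = 2421/2500 ≈ 0.968400
step 2 [2y] swap r/1=43/1363: DF=(1 − 43/1363·(0.968400))/(1+43/1363) = 4699/5000 ≈ 0.939800

1 1 2421/2500
2 2 4699/5000
DF(2y) is solved at step 2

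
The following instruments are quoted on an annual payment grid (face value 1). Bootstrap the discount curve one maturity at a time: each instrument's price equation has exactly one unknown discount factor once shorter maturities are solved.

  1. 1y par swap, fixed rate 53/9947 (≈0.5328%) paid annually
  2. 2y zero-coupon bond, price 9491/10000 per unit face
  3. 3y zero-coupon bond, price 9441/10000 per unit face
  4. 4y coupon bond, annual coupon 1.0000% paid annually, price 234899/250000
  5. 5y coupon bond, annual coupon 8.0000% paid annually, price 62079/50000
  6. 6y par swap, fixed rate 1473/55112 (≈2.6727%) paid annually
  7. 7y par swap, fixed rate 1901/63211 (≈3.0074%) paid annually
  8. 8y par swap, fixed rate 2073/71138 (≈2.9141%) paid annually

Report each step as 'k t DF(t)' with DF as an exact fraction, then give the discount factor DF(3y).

1 1 9947/10000
2 2 9491/10000
3 3 9441/10000
4 4 9017/10000
5 5 8689/10000
6 6 8527/10000
7 7 8099/10000
8 8 7927/10000
DF(3y) = 9441/10000 ≈ 0.944100

step 1 [1y] swap r/1=53/9947: DF=(1 − 53/9947·(0))/(1+53/9947) = 9947/10000 ≈ 0.994700
step 2 [2y] zero: DF = P = 9491/10000 ≈ 0.949100
step 3 [3y] zero: DF = P = 9441/10000 ≈ 0.944100
step 4 [4y] bond c/1=1/100: DF=(234899/250000 − 1/100·(0.994700+0.949100+0.944100))/(1+1/100) = 9017/10000 ≈ 0.901700
step 5 [5y] bond c/1=2/25: DF=(62079/50000 − 2/25·(0.994700+0.949100+0.944100+0.901700))/(1+2/25) = 8689/10000 ≈ 0.868900
step 6 [6y] swap r/1=1473/55112: DF=(1 − 1473/55112·(0.994700+0.949100+0.944100+0.901700+0.868900))/(1+1473/55112) = 8527/10000 ≈ 0.852700
step 7 [7y] swap r/1=1901/63211: DF=(1 − 1901/63211·(0.994700+0.949100+0.944100+0.901700+0.868900+0.852700))/(1+1901/63211) = 8099/10000 ≈ 0.809900
step 8 [8y] swap r/1=2073/71138: DF=(1 − 2073/71138·(0.994700+0.949100+0.944100+0.901700+0.868900+0.852700+0.809900))/(1+2073/71138) = 7927/10000 ≈ 0.792700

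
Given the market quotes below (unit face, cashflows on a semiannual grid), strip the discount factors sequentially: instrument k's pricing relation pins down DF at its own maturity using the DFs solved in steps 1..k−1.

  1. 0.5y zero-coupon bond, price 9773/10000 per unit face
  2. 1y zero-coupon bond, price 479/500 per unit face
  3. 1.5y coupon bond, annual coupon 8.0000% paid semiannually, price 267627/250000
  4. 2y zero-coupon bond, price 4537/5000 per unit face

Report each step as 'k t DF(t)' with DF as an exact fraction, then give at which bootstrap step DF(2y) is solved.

1 1/2 9773/10000
2 1 479/500
3 3/2 9549/10000
4 2 4537/5000
DF(2y) is solved at step 4

step 1 [0.5y] zero: DF = P = 9773/10000 ≈ 0.977300
step 2 [1y] zero: DF = P = 479/500 ≈ 0.958000
step 3 [1.5y] bond c/2=1/25: DF=(267627/250000 − 1/25·(0.977300+0.958000))/(1+1/25) = 9549/10000 ≈ 0.954900
step 4 [2y] zero: DF = P = 4537/5000 ≈ 0.907400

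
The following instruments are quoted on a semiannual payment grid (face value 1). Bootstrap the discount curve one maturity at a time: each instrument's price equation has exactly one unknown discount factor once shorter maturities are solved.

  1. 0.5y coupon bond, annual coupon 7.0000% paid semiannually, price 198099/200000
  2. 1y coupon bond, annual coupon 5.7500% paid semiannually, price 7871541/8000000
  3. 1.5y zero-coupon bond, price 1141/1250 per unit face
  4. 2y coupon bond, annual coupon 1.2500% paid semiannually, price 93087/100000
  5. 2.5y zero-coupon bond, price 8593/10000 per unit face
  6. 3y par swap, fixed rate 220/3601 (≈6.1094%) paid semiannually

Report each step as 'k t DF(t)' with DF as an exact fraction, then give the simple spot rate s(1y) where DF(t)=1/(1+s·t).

step 1 [0.5y] bond c/2=7/200: DF=(198099/200000 − 7/200·(0))/(1+7/200) = 957/1000 ≈ 0.957000
step 2 [1y] bond c/2=23/800: DF=(7871541/8000000 − 23/800·(0.957000))/(1+23/800) = 9297/10000 ≈ 0.929700
step 3 [1.5y] zero: DF = P = 1141/1250 ≈ 0.912800
step 4 [2y] bond c/2=1/160: DF=(93087/100000 − 1/160·(0.957000+0.929700+0.912800))/(1+1/160) = 9077/10000 ≈ 0.907700
step 5 [2.5y] zero: DF = P = 8593/10000 ≈ 0.859300
step 6 [3y] swap r/2=110/3601: DF=(1 − 110/3601·(0.957000+0.929700+0.912800+0.907700+0.859300))/(1+110/3601) = 167/200 ≈ 0.835000

1 1/2 957/1000
2 1 9297/10000
3 3/2 1141/1250
4 2 9077/10000
5 5/2 8593/10000
6 3 167/200
s(1y) = (1/(9297/10000) − 1)/(1) = 703/9297 ≈ 7.5616%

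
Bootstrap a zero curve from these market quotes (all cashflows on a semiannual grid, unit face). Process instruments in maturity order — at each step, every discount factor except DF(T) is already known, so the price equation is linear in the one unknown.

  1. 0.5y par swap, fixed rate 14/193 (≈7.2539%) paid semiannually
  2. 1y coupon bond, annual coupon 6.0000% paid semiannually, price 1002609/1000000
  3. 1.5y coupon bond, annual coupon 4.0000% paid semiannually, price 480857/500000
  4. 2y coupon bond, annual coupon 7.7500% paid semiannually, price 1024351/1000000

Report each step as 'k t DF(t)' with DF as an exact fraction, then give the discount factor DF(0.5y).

1 1/2 193/200
2 1 9453/10000
3 3/2 4527/5000
4 2 8811/10000
DF(0.5y) = 193/200 ≈ 0.965000

step 1 [0.5y] swap r/2=7/193: DF=(1 − 7/193·(0))/(1+7/193) = 193/200 ≈ 0.965000
step 2 [1y] bond c/2=3/100: DF=(1002609/1000000 − 3/100·(0.965000))/(1+3/100) = 9453/10000 ≈ 0.945300
step 3 [1.5y] bond c/2=1/50: DF=(480857/500000 − 1/50·(0.965000+0.945300))/(1+1/50) = 4527/5000 ≈ 0.905400
step 4 [2y] bond c/2=31/800: DF=(1024351/1000000 − 31/800·(0.965000+0.945300+0.905400))/(1+31/800) = 8811/10000 ≈ 0.881100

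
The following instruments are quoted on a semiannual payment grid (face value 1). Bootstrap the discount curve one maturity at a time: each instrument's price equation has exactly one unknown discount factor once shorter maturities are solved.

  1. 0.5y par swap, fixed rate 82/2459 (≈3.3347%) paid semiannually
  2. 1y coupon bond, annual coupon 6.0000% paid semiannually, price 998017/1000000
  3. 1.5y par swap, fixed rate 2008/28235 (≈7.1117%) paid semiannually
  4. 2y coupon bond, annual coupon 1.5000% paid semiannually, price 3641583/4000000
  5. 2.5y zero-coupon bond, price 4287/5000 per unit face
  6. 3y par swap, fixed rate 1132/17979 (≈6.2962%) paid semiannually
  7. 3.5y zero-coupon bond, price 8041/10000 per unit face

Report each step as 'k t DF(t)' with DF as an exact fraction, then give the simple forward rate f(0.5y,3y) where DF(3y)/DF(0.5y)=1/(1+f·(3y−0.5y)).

step 1 [0.5y] swap r/2=41/2459: DF=(1 − 41/2459·(0))/(1+41/2459) = 2459/2500 ≈ 0.983600
step 2 [1y] bond c/2=3/100: DF=(998017/1000000 − 3/100·(0.983600))/(1+3/100) = 9403/10000 ≈ 0.940300
step 3 [1.5y] swap r/2=1004/28235: DF=(1 − 1004/28235·(0.983600+0.940300))/(1+1004/28235) = 2249/2500 ≈ 0.899600
step 4 [2y] bond c/2=3/400: DF=(3641583/4000000 − 3/400·(0.983600+0.940300+0.899600))/(1+3/400) = 4413/5000 ≈ 0.882600
step 5 [2.5y] zero: DF = P = 4287/5000 ≈ 0.857400
step 6 [3y] swap r/2=566/17979: DF=(1 − 566/17979·(0.983600+0.940300+0.899600+0.882600+0.857400))/(1+566/17979) = 4151/5000 ≈ 0.830200
step 7 [3.5y] zero: DF = P = 8041/10000 ≈ 0.804100

1 1/2 2459/2500
2 1 9403/10000
3 3/2 2249/2500
4 2 4413/5000
5 5/2 4287/5000
6 3 4151/5000
7 7/2 8041/10000
f(0.5y,3y) = ((2459/2500)/(4151/5000) − 1)/(5/2) = 1534/20755 ≈ 7.3910%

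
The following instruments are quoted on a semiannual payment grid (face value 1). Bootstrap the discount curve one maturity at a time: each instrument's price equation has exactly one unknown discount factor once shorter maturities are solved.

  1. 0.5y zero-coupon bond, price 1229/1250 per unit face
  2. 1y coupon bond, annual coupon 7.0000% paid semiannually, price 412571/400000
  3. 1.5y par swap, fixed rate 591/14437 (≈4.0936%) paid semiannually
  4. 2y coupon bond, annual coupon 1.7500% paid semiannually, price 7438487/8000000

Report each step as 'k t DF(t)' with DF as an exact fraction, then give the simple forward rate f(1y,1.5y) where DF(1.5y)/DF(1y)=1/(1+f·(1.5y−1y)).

step 1 [0.5y] zero: DF = P = 1229/1250 ≈ 0.983200
step 2 [1y] bond c/2=7/200: DF=(412571/400000 − 7/200·(0.983200))/(1+7/200) = 9633/10000 ≈ 0.963300
step 3 [1.5y] swap r/2=591/28874: DF=(1 − 591/28874·(0.983200+0.963300))/(1+591/28874) = 9409/10000 ≈ 0.940900
step 4 [2y] bond c/2=7/800: DF=(7438487/8000000 − 7/800·(0.983200+0.963300+0.940900))/(1+7/800) = 8967/10000 ≈ 0.896700

1 1/2 1229/1250
2 1 9633/10000
3 3/2 9409/10000
4 2 8967/10000
f(1y,1.5y) = ((9633/10000)/(9409/10000) − 1)/(1/2) = 448/9409 ≈ 4.7614%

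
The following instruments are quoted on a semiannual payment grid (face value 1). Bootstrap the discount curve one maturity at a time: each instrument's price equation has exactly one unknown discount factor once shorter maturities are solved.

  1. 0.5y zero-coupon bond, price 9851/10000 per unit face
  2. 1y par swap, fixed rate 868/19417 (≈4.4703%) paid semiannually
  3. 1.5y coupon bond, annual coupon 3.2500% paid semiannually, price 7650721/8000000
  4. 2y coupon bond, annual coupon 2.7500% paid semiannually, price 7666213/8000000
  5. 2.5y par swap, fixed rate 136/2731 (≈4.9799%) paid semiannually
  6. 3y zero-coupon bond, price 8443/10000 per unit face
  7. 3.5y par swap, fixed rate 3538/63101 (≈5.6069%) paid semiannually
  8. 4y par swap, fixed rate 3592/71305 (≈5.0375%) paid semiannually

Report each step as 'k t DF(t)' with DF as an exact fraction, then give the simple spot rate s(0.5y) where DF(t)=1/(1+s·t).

step 1 [0.5y] zero: DF = P = 9851/10000 ≈ 0.985100
step 2 [1y] swap r/2=434/19417: DF=(1 − 434/19417·(0.985100))/(1+434/19417) = 4783/5000 ≈ 0.956600
step 3 [1.5y] bond c/2=13/800: DF=(7650721/8000000 − 13/800·(0.985100+0.956600))/(1+13/800) = 91/100 ≈ 0.910000
step 4 [2y] bond c/2=11/800: DF=(7666213/8000000 − 11/800·(0.985100+0.956600+0.910000))/(1+11/800) = 4533/5000 ≈ 0.906600
step 5 [2.5y] swap r/2=68/2731: DF=(1 − 68/2731·(0.985100+0.956600+0.910000+0.906600))/(1+68/2731) = 2211/2500 ≈ 0.884400
step 6 [3y] zero: DF = P = 8443/10000 ≈ 0.844300
step 7 [3.5y] swap r/2=1769/63101: DF=(1 − 1769/63101·(0.985100+0.956600+0.910000+0.906600+0.884400+0.844300))/(1+1769/63101) = 8231/10000 ≈ 0.823100
step 8 [4y] swap r/2=1796/71305: DF=(1 − 1796/71305·(0.985100+0.956600+0.910000+0.906600+0.884400+0.844300+0.823100))/(1+1796/71305) = 2051/2500 ≈ 0.820400

1 1/2 9851/10000
2 1 4783/5000
3 3/2 91/100
4 2 4533/5000
5 5/2 2211/2500
6 3 8443/10000
7 7/2 8231/10000
8 4 2051/2500
s(0.5y) = (1/(9851/10000) − 1)/(1/2) = 298/9851 ≈ 3.0251%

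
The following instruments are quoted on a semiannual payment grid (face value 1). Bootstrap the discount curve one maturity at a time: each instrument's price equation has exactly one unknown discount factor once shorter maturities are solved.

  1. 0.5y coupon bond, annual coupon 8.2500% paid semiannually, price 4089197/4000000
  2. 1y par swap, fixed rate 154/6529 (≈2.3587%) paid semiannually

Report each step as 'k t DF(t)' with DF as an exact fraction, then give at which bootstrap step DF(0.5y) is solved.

step 1 [0.5y] bond c/2=33/800: DF=(4089197/4000000 − 33/800·(0))/(1+33/800) = 4909/5000 ≈ 0.981800
step 2 [1y] swap r/2=77/6529: DF=(1 − 77/6529·(0.981800))/(1+77/6529) = 9769/10000 ≈ 0.976900

1 1/2 4909/5000
2 1 9769/10000
DF(0.5y) is solved at step 1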